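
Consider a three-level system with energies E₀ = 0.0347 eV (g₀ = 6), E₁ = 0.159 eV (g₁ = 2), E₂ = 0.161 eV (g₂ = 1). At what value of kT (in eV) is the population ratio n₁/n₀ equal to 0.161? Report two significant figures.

0.17 eV

n₁/n₀ = (g₁/g₀) exp[−(E₁−E₀)/kT] = 0.161.
⇒ (E₁−E₀)/kT = ln((2/6)/0.161) = ln(2.070) = 0.7275.
kT = 0.1243 eV / 0.7275 = 0.17 eV.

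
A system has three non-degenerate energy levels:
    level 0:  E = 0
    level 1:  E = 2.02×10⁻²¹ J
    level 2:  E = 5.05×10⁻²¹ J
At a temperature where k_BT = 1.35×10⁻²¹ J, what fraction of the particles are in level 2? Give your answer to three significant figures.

Eᵢ/kT = 0, 1.4963, 3.7407.
Z = Σ e^(−Eᵢ/kT) = e^(−0) + e^(−1.4963) + e^(−3.7407) = 1.0000 + 0.22396 + 0.023737 = 1.2477.
P₂ = e^(−E₂/kT) / Z = 0.023737/1.2477 = 0.0190.

0.0190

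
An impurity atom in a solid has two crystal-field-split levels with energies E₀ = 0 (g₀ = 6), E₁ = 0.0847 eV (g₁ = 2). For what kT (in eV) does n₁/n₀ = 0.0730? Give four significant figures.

n₁/n₀ = (g₁/g₀) exp[−(E₁−E₀)/kT] = 0.0730.
⇒ (E₁−E₀)/kT = ln((2/6)/0.0730) = ln(4.56621) = 1.51868.
kT = 0.0847 eV / 1.51868 = 0.05577 eV.

0.05577 eV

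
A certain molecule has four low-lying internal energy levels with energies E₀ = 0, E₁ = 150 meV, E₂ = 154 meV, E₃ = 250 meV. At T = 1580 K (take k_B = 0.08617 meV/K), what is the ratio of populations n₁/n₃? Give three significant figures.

k_BT = 0.08617 × 1580 K = 136.15 meV.
n₁/n₃ = exp[−(E₁−E₃)/kT] = exp(−(-100 meV)/(136.15 meV)) = exp(0.73448) = 2.08.

2.08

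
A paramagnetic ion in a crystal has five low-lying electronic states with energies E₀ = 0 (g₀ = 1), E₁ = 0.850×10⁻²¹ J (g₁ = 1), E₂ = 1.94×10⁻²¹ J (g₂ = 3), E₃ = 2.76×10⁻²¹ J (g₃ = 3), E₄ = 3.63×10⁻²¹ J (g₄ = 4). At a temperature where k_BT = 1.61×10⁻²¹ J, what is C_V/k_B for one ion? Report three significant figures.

Eᵢ/kT = 0, 0.52795, 1.2050, 1.7143, 2.2547.
Z = Σ gᵢe^(−Eᵢ/kT) = 1·e^(−0) + 1·e^(−0.52795) + 3·e^(−1.2050) + 3·e^(−1.7143) + 4·e^(−2.2547) = 1.0000 + 0.58981 + 0.89908 + 0.54027 + 0.41962 = 3.4488.
⟨E⟩ = 1.5251, ⟨E²⟩ = 3.9013.
C_V/k_B = (⟨E²⟩ − ⟨E⟩²)/(kT)² = (3.9013 − 2.3259)/2.5921 = 0.608.

0.608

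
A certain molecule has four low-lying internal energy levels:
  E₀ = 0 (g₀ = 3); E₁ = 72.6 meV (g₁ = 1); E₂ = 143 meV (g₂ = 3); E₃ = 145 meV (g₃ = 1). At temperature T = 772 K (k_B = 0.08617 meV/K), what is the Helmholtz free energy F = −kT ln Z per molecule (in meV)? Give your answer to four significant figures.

-88.78 meV

k_BT = 0.08617 × 772 K = 66.5232 meV.
Eᵢ/kT = 0, 1.09135, 2.14963, 2.17969.
Z = Σ gᵢe^(−Eᵢ/kT) = 3·e^(−0) + 1·e^(−1.09135) + 3·e^(−2.14963) + 1·e^(−2.17969) = 3.00000 + 0.335763 + 0.349582 + 0.113077 = 3.79842.
F = −kT ln Z = −66.5232 × ln(3.79842) = −66.5232 × 1.33459 = -88.78 meV.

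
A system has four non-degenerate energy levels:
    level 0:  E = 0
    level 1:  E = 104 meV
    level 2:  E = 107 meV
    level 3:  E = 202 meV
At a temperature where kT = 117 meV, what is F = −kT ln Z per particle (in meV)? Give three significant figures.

Eᵢ/kT = 0, 0.88889, 0.91453, 1.7265.
Z = Σ e^(−Eᵢ/kT) = e^(−0) + e^(−0.88889) + e^(−0.91453) + e^(−1.7265) = 1.0000 + 0.41111 + 0.40070 + 0.17791 = 1.9897.
F = −kT ln Z = −117 × ln(1.9897) = −117 × 0.68798 = -80.5 meV.

-80.5 meV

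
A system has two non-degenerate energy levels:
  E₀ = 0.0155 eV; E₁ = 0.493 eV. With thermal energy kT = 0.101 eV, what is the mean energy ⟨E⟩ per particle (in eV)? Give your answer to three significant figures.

0.0197 eV

Eᵢ/kT = 0.15347, 4.8812.
Z = Σ e^(−Eᵢ/kT) = e^(−0.15347) + e^(−4.8812) = 0.85773 + 0.0075879 = 0.86532.
⟨E⟩ = Σ Eᵢ e^(−Eᵢ/kT) / Z = (0.0155·0.85773 + 0.493·0.0075879) / 0.86532 = 0.0197 eV.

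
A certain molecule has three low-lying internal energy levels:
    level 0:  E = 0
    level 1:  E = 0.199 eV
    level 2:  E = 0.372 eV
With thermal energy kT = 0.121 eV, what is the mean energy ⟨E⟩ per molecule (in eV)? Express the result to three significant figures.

0.0449 eV

Eᵢ/kT = 0, 1.6446, 3.0744.
Z = Σ e^(−Eᵢ/kT) = e^(−0) + e^(−1.6446) + e^(−3.0744) = 1.0000 + 0.19309 + 0.046217 = 1.2393.
⟨E⟩ = Σ Eᵢ e^(−Eᵢ/kT) / Z = (0·1.0000 + 0.199·0.19309 + 0.372·0.046217) / 1.2393 = 0.0449 eV.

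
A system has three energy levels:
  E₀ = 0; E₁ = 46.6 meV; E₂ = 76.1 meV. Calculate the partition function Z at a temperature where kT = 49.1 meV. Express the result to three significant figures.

Z = 1.60

Eᵢ/kT = 0, 0.94908, 1.5499.
Z = Σ e^(−Eᵢ/kT) = e^(−0) + e^(−0.94908) + e^(−1.5499) = 1.0000 + 0.38710 + 0.21227 = 1.5994.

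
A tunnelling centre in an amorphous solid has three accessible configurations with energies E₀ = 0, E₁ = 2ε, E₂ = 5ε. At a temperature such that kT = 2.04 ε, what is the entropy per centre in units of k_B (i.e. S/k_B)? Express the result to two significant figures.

0.78

Eᵢ/kT = 0, 0.9804, 2.451.
Z = Σ e^(−Eᵢ/kT) = e^(−0) + e^(−0.9804) + e^(−2.451) = 1.000 + 0.3752 + 0.08621 = 1.461.
⟨E⟩ = Σ EᵢPᵢ = 0.8087 ε.
S/k_B = ln Z + ⟨E⟩/kT = ln(1.461) + 0.8087/2.04 = 0.3791 + 0.3964 = 0.78.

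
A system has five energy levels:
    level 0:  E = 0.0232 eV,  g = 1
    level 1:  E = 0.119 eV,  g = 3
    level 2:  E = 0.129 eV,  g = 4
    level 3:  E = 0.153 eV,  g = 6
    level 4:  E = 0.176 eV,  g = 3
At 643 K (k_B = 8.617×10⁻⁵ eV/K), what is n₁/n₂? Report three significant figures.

k_BT = 8.617×10⁻⁵ × 643 K = 0.055407 eV.
n₁/n₂ = (g₁/g₂) exp[−(E₁−E₂)/kT] = (3/4) × exp(−(-0.010 eV)/(0.055407 eV)) = (3/4) × exp(0.18048) = 0.898.

0.898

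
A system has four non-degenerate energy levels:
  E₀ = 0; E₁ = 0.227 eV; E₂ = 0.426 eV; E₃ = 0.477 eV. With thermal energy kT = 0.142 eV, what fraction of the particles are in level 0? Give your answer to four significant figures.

Eᵢ/kT = 0, 1.59859, 3.00000, 3.35915.
Z = Σ e^(−Eᵢ/kT) = e^(−0) + e^(−1.59859) + e^(−3.00000) + e^(−3.35915) = 1.00000 + 0.202181 + 0.0497871 + 0.0347648 = 1.28673.
P₀ = e^(−E₀/kT) / Z = 1.00000/1.28673 = 0.7772.

0.7772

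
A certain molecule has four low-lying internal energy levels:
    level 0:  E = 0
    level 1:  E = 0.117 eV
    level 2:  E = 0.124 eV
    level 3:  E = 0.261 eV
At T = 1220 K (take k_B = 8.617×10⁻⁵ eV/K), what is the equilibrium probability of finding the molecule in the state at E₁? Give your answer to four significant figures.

0.1911

k_BT = 8.617×10⁻⁵ × 1220 K = 0.105127 eV.
Eᵢ/kT = 0, 1.11294, 1.17953, 2.48271.
Z = Σ e^(−Eᵢ/kT) = e^(−0) + e^(−1.11294) + e^(−1.17953) + e^(−2.48271) = 1.00000 + 0.328591 + 0.307423 + 0.0835166 = 1.71953.
P₁ = e^(−E₁/kT) / Z = 0.328591/1.71953 = 0.1911.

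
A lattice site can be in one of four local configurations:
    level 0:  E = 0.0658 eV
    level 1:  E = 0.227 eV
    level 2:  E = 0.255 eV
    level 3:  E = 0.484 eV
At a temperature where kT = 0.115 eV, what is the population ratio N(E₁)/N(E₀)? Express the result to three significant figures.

0.246

n₁/n₀ = exp[−(E₁−E₀)/kT] = exp(−(0.1612 eV)/(0.115 eV)) = exp(-1.4017) = 0.246.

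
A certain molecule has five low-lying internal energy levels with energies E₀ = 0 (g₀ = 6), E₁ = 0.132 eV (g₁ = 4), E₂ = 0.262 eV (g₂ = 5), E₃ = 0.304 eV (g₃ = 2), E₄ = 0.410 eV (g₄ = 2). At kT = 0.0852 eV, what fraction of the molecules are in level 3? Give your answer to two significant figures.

Eᵢ/kT = 0, 1.549, 3.075, 3.568, 4.812.
Z = Σ gᵢe^(−Eᵢ/kT) = 6·e^(−0) + 4·e^(−1.549) + 5·e^(−3.075) + 2·e^(−3.568) + 2·e^(−4.812) = 6.000 + 0.8498 + 0.2309 + 0.05642 + 0.01626 = 7.153.
P₃ = g₃ e^(−E₃/kT) / Z = 0.05642/7.153 = 0.0079.

0.0079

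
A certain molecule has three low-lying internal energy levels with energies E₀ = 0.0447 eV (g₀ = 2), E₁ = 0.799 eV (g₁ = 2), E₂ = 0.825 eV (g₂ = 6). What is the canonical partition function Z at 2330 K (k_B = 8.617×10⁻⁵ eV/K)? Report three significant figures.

Z = 1.74

k_BT = 8.617×10⁻⁵ × 2330 K = 0.20078 eV.
Eᵢ/kT = 0.22263, 3.9795, 4.1090.
Z = Σ gᵢe^(−Eᵢ/kT) = 2·e^(−0.22263) + 2·e^(−3.9795) + 6·e^(−4.1090) = 1.6008 + 0.037390 + 0.098545 = 1.7367.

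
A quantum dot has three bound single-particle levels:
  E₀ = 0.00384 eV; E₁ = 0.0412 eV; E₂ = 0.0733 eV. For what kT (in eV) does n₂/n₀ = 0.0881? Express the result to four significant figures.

n₂/n₀ = exp[−(E₂−E₀)/kT] = 0.0881.
⇒ (E₂−E₀)/kT = ln(1/0.0881) = ln(11.3507) = 2.42928.
kT = 0.06946 eV / 2.42928 = 0.02859 eV.

0.02859 eV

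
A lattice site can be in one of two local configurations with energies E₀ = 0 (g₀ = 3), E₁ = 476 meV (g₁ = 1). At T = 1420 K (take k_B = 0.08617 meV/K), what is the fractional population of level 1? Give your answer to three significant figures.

0.00677

k_BT = 0.08617 × 1420 K = 122.36 meV.
Eᵢ/kT = 0, 3.8902.
Z = Σ gᵢe^(−Eᵢ/kT) = 3·e^(−0) + 1·e^(−3.8902) = 3.0000 + 0.020441 = 3.0204.
P₁ = g₁ e^(−E₁/kT) / Z = 0.020441/3.0204 = 0.00677.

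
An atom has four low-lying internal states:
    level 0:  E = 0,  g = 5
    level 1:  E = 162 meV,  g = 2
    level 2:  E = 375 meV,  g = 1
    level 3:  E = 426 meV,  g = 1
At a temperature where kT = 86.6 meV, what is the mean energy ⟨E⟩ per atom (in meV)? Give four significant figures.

10.88 meV

Eᵢ/kT = 0, 1.87067, 4.33025, 4.91917.
Z = Σ gᵢe^(−Eᵢ/kT) = 5·e^(−0) + 2·e^(−1.87067) + 1·e^(−4.33025) + 1·e^(−4.91917) = 5.00000 + 0.308041 + 0.0131643 + 0.00730519 = 5.32851.
⟨E⟩ = Σ Eᵢ gᵢe^(−Eᵢ/kT) / Z = (0·5.00000 + 162·0.308041 + 375·0.0131643 + 426·0.00730519) / 5.32851 = 10.88 meV.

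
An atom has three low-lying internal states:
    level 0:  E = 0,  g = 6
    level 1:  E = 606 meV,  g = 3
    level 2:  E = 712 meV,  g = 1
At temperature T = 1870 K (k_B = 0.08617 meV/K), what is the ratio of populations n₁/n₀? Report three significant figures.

k_BT = 0.08617 × 1870 K = 161.14 meV.
n₁/n₀ = (g₁/g₀) exp[−(E₁−E₀)/kT] = (3/6) × exp(−(606 meV)/(161.14 meV)) = (3/6) × exp(-3.7607) = 0.0116.

0.0116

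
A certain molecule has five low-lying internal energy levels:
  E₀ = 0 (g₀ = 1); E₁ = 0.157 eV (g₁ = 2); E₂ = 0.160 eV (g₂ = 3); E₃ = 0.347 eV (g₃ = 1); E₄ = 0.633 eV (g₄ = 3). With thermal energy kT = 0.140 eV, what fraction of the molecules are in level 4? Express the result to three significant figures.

0.0120

Eᵢ/kT = 0, 1.1214, 1.1429, 2.4786, 4.5214.
Z = Σ gᵢe^(−Eᵢ/kT) = 1·e^(−0) + 2·e^(−1.1214) + 3·e^(−1.1429) + 1·e^(−2.4786) + 3·e^(−4.5214) = 1.0000 + 0.65165 + 0.95668 + 0.083861 + 0.032621 = 2.7248.
P₄ = g₄ e^(−E₄/kT) / Z = 0.032621/2.7248 = 0.0120.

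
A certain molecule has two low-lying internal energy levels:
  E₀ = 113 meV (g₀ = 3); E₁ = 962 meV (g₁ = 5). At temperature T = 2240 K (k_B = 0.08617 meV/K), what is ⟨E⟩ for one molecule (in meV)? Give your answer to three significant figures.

130 meV

k_BT = 0.08617 × 2240 K = 193.02 meV.
Eᵢ/kT = 0.58543, 4.9839.
Z = Σ gᵢe^(−Eᵢ/kT) = 3·e^(−0.58543) + 5·e^(−4.9839) = 1.6706 + 0.034237 = 1.7048.
⟨E⟩ = Σ Eᵢ gᵢe^(−Eᵢ/kT) / Z = (113·1.6706 + 962·0.034237) / 1.7048 = 130 meV.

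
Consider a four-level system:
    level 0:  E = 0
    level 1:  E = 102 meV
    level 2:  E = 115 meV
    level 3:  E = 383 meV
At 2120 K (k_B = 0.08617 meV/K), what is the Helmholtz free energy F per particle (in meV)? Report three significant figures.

-146 meV

k_BT = 0.08617 × 2120 K = 182.68 meV.
Eᵢ/kT = 0, 0.55835, 0.62952, 2.0966.
Z = Σ e^(−Eᵢ/kT) = e^(−0) + e^(−0.55835) + e^(−0.62952) + e^(−2.0966) = 1.0000 + 0.57215 + 0.53285 + 0.12287 = 2.2279.
F = −kT ln Z = −182.68 × ln(2.2279) = −182.68 × 0.80106 = -146 meV.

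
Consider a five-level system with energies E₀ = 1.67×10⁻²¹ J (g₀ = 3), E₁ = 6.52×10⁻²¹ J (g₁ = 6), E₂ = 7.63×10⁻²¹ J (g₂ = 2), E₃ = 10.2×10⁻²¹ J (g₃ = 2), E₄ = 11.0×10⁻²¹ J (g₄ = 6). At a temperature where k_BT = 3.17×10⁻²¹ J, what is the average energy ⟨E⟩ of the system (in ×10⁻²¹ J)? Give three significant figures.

Eᵢ/kT = 0.52681, 2.0568, 2.4069, 3.2177, 3.4700.
Z = Σ gᵢe^(−Eᵢ/kT) = 3·e^(−0.52681) + 6·e^(−2.0568) + 2·e^(−2.4069) + 2·e^(−3.2177) + 6·e^(−3.4700) = 1.7715 + 0.76717 + 0.18019 + 0.080094 + 0.18670 = 2.9857.
⟨E⟩ = Σ Eᵢ gᵢe^(−Eᵢ/kT) / Z = (1.67·1.7715 + 6.52·0.76717 + 7.63·0.18019 + 10.2·0.080094 + 11.0·0.18670) / 2.9857 = 4.09 ×10⁻²¹ J.

4.09 ×10⁻²¹ J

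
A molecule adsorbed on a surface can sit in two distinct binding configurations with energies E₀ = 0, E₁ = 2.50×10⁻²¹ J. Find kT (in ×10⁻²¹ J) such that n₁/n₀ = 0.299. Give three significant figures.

n₁/n₀ = exp[−(E₁−E₀)/kT] = 0.299.
⇒ (E₁−E₀)/kT = ln(1/0.299) = ln(3.3445) = 1.2073.
kT = 2.50 ×10⁻²¹ J / 1.2073 = 2.07 ×10⁻²¹ J.

2.07 ×10⁻²¹ J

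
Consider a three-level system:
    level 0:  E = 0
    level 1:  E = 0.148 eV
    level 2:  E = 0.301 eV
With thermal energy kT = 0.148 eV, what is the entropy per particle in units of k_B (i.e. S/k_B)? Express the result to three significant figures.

0.828

Eᵢ/kT = 0, 1.0000, 2.0338.
Z = Σ e^(−Eᵢ/kT) = e^(−0) + e^(−1.0000) + e^(−2.0338) = 1.0000 + 0.36788 + 0.13084 = 1.4987.
⟨E⟩ = Σ EᵢPᵢ = 0.062607 eV.
S/k_B = ln Z + ⟨E⟩/kT = ln(1.4987) + 0.062607/0.148 = 0.40460 + 0.42302 = 0.828.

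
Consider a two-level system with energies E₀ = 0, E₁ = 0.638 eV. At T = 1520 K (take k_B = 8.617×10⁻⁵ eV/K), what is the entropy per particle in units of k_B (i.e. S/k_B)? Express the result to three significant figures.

0.0447

k_BT = 8.617×10⁻⁵ × 1520 K = 0.13098 eV.
Eᵢ/kT = 0, 4.8710.
Z = Σ e^(−Eᵢ/kT) = e^(−0) + e^(−4.8710) = 1.0000 + 0.0076657 = 1.0077.
⟨E⟩ = Σ EᵢPᵢ = 0.0048533 eV.
S/k_B = ln Z + ⟨E⟩/kT = ln(1.0077) + 0.0048533/0.13098 = 0.0076705 + 0.037054 = 0.0447.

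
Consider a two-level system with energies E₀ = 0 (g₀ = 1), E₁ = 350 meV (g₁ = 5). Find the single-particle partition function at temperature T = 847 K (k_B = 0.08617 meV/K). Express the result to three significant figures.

Z = 1.04

k_BT = 0.08617 × 847 K = 72.986 meV.
Eᵢ/kT = 0, 4.7954.
Z = Σ gᵢe^(−Eᵢ/kT) = 1·e^(−0) + 5·e^(−4.7954) = 1.0000 + 0.041338 = 1.0413.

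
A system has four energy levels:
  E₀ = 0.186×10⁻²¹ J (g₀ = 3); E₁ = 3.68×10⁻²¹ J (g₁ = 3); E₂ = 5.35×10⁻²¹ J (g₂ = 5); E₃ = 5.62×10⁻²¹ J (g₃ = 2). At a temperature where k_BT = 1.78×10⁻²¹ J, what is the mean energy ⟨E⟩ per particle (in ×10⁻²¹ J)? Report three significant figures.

1.08 ×10⁻²¹ J

Eᵢ/kT = 0.10449, 2.0674, 3.0056, 3.1573.
Z = Σ gᵢe^(−Eᵢ/kT) = 3·e^(−0.10449) + 3·e^(−2.0674) + 5·e^(−3.0056) + 2·e^(−3.1573) = 2.7024 + 0.37954 + 0.24755 + 0.085081 = 3.4146.
⟨E⟩ = Σ Eᵢ gᵢe^(−Eᵢ/kT) / Z = (0.186·2.7024 + 3.68·0.37954 + 5.35·0.24755 + 5.62·0.085081) / 3.4146 = 1.08 ×10⁻²¹ J.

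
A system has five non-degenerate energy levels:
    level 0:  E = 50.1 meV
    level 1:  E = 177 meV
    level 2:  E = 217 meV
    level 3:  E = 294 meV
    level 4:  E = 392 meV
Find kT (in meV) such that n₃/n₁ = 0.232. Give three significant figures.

80.1 meV

n₃/n₁ = exp[−(E₃−E₁)/kT] = 0.232.
⇒ (E₃−E₁)/kT = ln(1/0.232) = ln(4.3103) = 1.4610.
kT = 117 meV / 1.4610 = 80.1 meV.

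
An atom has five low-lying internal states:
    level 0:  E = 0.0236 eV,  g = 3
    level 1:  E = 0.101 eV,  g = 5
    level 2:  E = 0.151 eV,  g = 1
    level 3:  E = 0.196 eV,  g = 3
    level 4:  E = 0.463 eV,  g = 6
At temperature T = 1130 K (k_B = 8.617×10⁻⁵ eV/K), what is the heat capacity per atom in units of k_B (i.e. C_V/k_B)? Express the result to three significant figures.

k_BT = 8.617×10⁻⁵ × 1130 K = 0.097372 eV.
Eᵢ/kT = 0.24237, 1.0373, 1.5508, 2.0129, 4.7550.
Z = Σ gᵢe^(−Eᵢ/kT) = 3·e^(−0.24237) + 5·e^(−1.0373) + 1·e^(−1.5508) + 3·e^(−2.0129) + 6·e^(−4.7550) = 2.3543 + 1.7721 + 0.21208 + 0.40080 + 0.051651 = 4.7909.
⟨E⟩ = 0.077029 eV, ⟨E²⟩ = 0.010581 eV².
C_V/k_B = (⟨E²⟩ − ⟨E⟩²)/(kT)² = (0.010581 − 0.0059335)/0.0094813 = 0.490.

0.490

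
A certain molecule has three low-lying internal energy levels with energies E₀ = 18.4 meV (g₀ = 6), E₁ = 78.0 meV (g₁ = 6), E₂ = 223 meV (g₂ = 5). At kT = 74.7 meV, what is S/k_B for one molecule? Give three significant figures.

2.54

Eᵢ/kT = 0.24632, 1.0442, 2.9853.
Z = Σ gᵢe^(−Eᵢ/kT) = 6·e^(−0.24632) + 6·e^(−1.0442) + 5·e^(−2.9853) = 4.6900 + 2.1118 + 0.25262 = 7.0544.
⟨E⟩ = Σ EᵢPᵢ = 43.569 meV.
S/k_B = ln Z + ⟨E⟩/kT = ln(7.0544) + 43.569/74.7 = 1.9537 + 0.58325 = 2.54.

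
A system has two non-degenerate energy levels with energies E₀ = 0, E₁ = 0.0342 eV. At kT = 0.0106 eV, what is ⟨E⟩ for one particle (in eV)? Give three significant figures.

0.00131 eV

Eᵢ/kT = 0, 3.2264.
Z = Σ e^(−Eᵢ/kT) = e^(−0) + e^(−3.2264) = 1.0000 + 0.039700 = 1.0397.
⟨E⟩ = Σ Eᵢ e^(−Eᵢ/kT) / Z = (0·1.0000 + 0.0342·0.039700) / 1.0397 = 0.00131 eV.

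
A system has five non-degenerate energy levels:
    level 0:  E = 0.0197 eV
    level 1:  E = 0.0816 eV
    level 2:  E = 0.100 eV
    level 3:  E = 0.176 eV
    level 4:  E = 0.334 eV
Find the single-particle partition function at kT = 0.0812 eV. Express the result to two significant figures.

Z = 1.6

Eᵢ/kT = 0.2426, 1.005, 1.232, 2.167, 4.113.
Z = Σ e^(−Eᵢ/kT) = e^(−0.2426) + e^(−1.005) + e^(−1.232) + e^(−2.167) + e^(−4.113) = 0.7846 + 0.3660 + 0.2917 + 0.1145 + 0.01636 = 1.573.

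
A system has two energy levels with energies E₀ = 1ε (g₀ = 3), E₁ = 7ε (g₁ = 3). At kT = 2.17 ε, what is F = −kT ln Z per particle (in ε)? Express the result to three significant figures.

Eᵢ/kT = 0.46083, 3.2258.
Z = Σ gᵢe^(−Eᵢ/kT) = 3·e^(−0.46083) + 3·e^(−3.2258) = 1.8923 + 0.11917 = 2.0115.
F = −kT ln Z = −2.17 × ln(2.0115) = −2.17 × 0.69888 = -1.52 ε.

-1.52 ε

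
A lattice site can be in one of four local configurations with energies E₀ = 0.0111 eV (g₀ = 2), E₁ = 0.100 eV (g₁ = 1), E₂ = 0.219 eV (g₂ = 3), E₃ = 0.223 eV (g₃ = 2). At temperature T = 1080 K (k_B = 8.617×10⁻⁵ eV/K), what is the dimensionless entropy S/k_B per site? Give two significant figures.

1.6

k_BT = 8.617×10⁻⁵ × 1080 K = 0.09306 eV.
Eᵢ/kT = 0.1193, 1.075, 2.353, 2.396.
Z = Σ gᵢe^(−Eᵢ/kT) = 2·e^(−0.1193) + 1·e^(−1.075) + 3·e^(−2.353) + 2·e^(−2.396) = 1.775 + 0.3413 + 0.2853 + 0.1822 = 2.584.
⟨E⟩ = Σ EᵢPᵢ = 0.06074 eV.
S/k_B = ln Z + ⟨E⟩/kT = ln(2.584) + 0.06074/0.09306 = 0.9493 + 0.6527 = 1.6.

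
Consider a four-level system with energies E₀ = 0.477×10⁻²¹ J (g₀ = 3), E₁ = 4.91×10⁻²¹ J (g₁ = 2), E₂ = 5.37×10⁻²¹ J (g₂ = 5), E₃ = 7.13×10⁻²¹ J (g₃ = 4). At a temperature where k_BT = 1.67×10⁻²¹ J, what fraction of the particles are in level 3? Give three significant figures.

0.0214

Eᵢ/kT = 0.28563, 2.9401, 3.2156, 4.2695.
Z = Σ gᵢe^(−Eᵢ/kT) = 3·e^(−0.28563) + 2·e^(−2.9401) + 5·e^(−3.2156) + 4·e^(−4.2695) = 2.2546 + 0.10572 + 0.20066 + 0.055955 = 2.6169.
P₃ = g₃ e^(−E₃/kT) / Z = 0.055955/2.6169 = 0.0214.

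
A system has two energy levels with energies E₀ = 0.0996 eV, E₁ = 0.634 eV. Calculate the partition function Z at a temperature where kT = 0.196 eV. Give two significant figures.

Eᵢ/kT = 0.5082, 3.235.
Z = Σ e^(−Eᵢ/kT) = e^(−0.5082) + e^(−3.235) = 0.6016 + 0.03936 = 0.6410.

Z = 0.64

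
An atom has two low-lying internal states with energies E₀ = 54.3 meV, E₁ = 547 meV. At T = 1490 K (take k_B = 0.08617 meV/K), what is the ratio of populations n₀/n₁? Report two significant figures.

k_BT = 0.08617 × 1490 K = 128.4 meV.
n₀/n₁ = exp[−(E₀−E₁)/kT] = exp(−(-492.7 meV)/(128.4 meV)) = exp(3.837) = 46.

46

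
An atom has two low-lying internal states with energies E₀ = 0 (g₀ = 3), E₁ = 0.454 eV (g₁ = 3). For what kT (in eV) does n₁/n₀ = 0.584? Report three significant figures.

0.844 eV

n₁/n₀ = (g₁/g₀) exp[−(E₁−E₀)/kT] = 0.584.
⇒ (E₁−E₀)/kT = ln((3/3)/0.584) = ln(1.7123) = 0.53784.
kT = 0.454 eV / 0.53784 = 0.844 eV.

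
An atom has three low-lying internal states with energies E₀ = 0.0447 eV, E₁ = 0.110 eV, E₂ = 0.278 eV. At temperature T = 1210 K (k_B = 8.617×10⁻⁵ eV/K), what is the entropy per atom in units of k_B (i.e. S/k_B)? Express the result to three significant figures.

0.845

k_BT = 8.617×10⁻⁵ × 1210 K = 0.10427 eV.
Eᵢ/kT = 0.42869, 1.0550, 2.6662.
Z = Σ e^(−Eᵢ/kT) = e^(−0.42869) + e^(−1.0550) + e^(−2.6662) = 0.65136 + 0.34819 + 0.069516 = 1.0691.
⟨E⟩ = Σ EᵢPᵢ = 0.081136 eV.
S/k_B = ln Z + ⟨E⟩/kT = ln(1.0691) + 0.081136/0.10427 = 0.066817 + 0.77813 = 0.845.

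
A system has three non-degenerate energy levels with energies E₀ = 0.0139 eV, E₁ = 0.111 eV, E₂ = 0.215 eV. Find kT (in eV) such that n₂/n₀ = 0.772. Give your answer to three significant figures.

0.777 eV

n₂/n₀ = exp[−(E₂−E₀)/kT] = 0.772.
⇒ (E₂−E₀)/kT = ln(1/0.772) = ln(1.2953) = 0.25874.
kT = 0.2011 eV / 0.25874 = 0.777 eV.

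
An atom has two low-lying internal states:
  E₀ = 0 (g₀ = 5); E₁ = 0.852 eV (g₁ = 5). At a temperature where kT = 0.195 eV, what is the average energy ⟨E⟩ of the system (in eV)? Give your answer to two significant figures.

0.011 eV

Eᵢ/kT = 0, 4.369.
Z = Σ gᵢe^(−Eᵢ/kT) = 5·e^(−0) + 5·e^(−4.369) = 5.000 + 0.06332 = 5.063.
⟨E⟩ = Σ Eᵢ gᵢe^(−Eᵢ/kT) / Z = (0·5.000 + 0.852·0.06332) / 5.063 = 0.011 eV.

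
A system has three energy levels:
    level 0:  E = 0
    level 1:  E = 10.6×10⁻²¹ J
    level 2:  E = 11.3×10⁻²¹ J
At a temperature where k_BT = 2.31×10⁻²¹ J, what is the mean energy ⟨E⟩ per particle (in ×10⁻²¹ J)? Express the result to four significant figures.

Eᵢ/kT = 0, 4.58874, 4.89177.
Z = Σ e^(−Eᵢ/kT) = e^(−0) + e^(−4.58874) + e^(−4.89177) = 1.00000 + 0.0101657 + 0.00750812 = 1.01767.
⟨E⟩ = Σ Eᵢ e^(−Eᵢ/kT) / Z = (0·1.00000 + 10.6·0.0101657 + 11.3·0.00750812) / 1.01767 = 0.1893 ×10⁻²¹ J.

0.1893 ×10⁻²¹ J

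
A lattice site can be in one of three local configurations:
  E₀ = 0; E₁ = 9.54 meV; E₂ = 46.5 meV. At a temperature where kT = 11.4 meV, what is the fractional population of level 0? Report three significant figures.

Eᵢ/kT = 0, 0.83684, 4.0789.
Z = Σ e^(−Eᵢ/kT) = e^(−0) + e^(−0.83684) + e^(−4.0789) = 1.0000 + 0.43308 + 0.016926 = 1.4500.
P₀ = e^(−E₀/kT) / Z = 1.0000/1.4500 = 0.690.

0.690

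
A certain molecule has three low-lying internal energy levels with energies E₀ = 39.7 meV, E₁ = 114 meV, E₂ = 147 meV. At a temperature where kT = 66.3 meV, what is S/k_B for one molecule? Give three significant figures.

0.872

Eᵢ/kT = 0.59879, 1.7195, 2.2172.
Z = Σ e^(−Eᵢ/kT) = e^(−0.59879) + e^(−1.7195) + e^(−2.2172) = 0.54948 + 0.17916 + 0.10891 = 0.83755.
⟨E⟩ = Σ EᵢPᵢ = 69.546 meV.
S/k_B = ln Z + ⟨E⟩/kT = ln(0.83755) + 69.546/66.3 = -0.17727 + 1.0490 = 0.872.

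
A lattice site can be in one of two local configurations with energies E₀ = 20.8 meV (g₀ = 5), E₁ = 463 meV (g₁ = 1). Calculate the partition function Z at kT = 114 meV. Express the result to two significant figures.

Z = 4.2

Eᵢ/kT = 0.1825, 4.061.
Z = Σ gᵢe^(−Eᵢ/kT) = 5·e^(−0.1825) + 1·e^(−4.061) = 4.166 + 0.01723 = 4.183.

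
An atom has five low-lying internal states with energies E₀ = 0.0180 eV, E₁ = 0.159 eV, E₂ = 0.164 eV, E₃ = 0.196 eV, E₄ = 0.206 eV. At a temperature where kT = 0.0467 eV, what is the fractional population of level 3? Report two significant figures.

Eᵢ/kT = 0.3854, 3.405, 3.512, 4.197, 4.411.
Z = Σ e^(−Eᵢ/kT) = e^(−0.3854) + e^(−3.405) + e^(−3.512) + e^(−4.197) + e^(−4.411) = 0.6802 + 0.03321 + 0.02984 + 0.01504 + 0.01214 = 0.7704.
P₃ = e^(−E₃/kT) / Z = 0.01504/0.7704 = 0.020.

0.020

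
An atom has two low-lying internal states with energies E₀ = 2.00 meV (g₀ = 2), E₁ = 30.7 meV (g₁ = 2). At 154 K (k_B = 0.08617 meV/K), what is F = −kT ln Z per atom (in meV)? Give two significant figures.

k_BT = 0.08617 × 154 K = 13.27 meV.
Eᵢ/kT = 0.1507, 2.313.
Z = Σ gᵢe^(−Eᵢ/kT) = 2·e^(−0.1507) + 2·e^(−2.313) = 1.720 + 0.1979 = 1.918.
F = −kT ln Z = −13.27 × ln(1.918) = −13.27 × 0.6513 = -8.6 meV.

-8.6 meV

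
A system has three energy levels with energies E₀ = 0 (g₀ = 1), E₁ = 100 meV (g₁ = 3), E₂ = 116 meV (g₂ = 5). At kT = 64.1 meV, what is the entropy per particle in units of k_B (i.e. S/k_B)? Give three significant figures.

Eᵢ/kT = 0, 1.5601, 1.8097.
Z = Σ gᵢe^(−Eᵢ/kT) = 1·e^(−0) + 3·e^(−1.5601) + 5·e^(−1.8097) = 1.0000 + 0.63035 + 0.81852 = 2.4489.
⟨E⟩ = Σ EᵢPᵢ = 64.512 meV.
S/k_B = ln Z + ⟨E⟩/kT = ln(2.4489) + 64.512/64.1 = 0.89564 + 1.0064 = 1.90.

1.90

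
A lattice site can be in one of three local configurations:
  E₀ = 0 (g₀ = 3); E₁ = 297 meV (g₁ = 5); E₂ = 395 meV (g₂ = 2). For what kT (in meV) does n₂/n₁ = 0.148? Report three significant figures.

98.6 meV

n₂/n₁ = (g₂/g₁) exp[−(E₂−E₁)/kT] = 0.148.
⇒ (E₂−E₁)/kT = ln((2/5)/0.148) = ln(2.7027) = 0.99425.
kT = 98 meV / 0.99425 = 98.6 meV.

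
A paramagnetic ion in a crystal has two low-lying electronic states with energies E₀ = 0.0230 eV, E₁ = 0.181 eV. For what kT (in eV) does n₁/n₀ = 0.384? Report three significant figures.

0.165 eV

n₁/n₀ = exp[−(E₁−E₀)/kT] = 0.384.
⇒ (E₁−E₀)/kT = ln(1/0.384) = ln(2.6042) = 0.95713.
kT = 0.1580 eV / 0.95713 = 0.165 eV.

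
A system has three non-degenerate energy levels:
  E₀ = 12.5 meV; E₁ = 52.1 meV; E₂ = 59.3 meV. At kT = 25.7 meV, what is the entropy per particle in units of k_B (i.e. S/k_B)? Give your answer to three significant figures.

0.773

Eᵢ/kT = 0.48638, 2.0272, 2.3074.
Z = Σ e^(−Eᵢ/kT) = e^(−0.48638) + e^(−2.0272) + e^(−2.3074) = 0.61485 + 0.13170 + 0.099520 = 0.84607.
⟨E⟩ = Σ EᵢPᵢ = 24.169 meV.
S/k_B = ln Z + ⟨E⟩/kT = ln(0.84607) + 24.169/25.7 = -0.16715 + 0.94043 = 0.773.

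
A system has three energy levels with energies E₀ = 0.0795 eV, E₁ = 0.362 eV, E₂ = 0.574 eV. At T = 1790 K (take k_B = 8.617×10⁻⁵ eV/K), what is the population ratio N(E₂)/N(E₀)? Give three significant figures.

k_BT = 8.617×10⁻⁵ × 1790 K = 0.15424 eV.
n₂/n₀ = exp[−(E₂−E₀)/kT] = exp(−(0.4945 eV)/(0.15424 eV)) = exp(-3.2060) = 0.0405.

0.0405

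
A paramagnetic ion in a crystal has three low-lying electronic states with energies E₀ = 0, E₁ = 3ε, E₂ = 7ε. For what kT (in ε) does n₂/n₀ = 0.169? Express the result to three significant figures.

3.94 ε

n₂/n₀ = exp[−(E₂−E₀)/kT] = 0.169.
⇒ (E₂−E₀)/kT = ln(1/0.169) = ln(5.9172) = 1.7779.
kT = 7ε / 1.7779 = 3.94 ε.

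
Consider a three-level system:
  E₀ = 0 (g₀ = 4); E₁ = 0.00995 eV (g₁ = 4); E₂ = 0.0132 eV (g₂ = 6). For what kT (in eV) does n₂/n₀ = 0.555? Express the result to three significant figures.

n₂/n₀ = (g₂/g₀) exp[−(E₂−E₀)/kT] = 0.555.
⇒ (E₂−E₀)/kT = ln((6/4)/0.555) = ln(2.7027) = 0.99425.
kT = 0.0132 eV / 0.99425 = 0.0133 eV.

0.0133 eV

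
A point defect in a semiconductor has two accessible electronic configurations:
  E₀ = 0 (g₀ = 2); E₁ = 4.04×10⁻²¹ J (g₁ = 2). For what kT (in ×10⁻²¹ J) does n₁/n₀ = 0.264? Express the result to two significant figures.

3.0 ×10⁻²¹ J

n₁/n₀ = (g₁/g₀) exp[−(E₁−E₀)/kT] = 0.264.
⇒ (E₁−E₀)/kT = ln((2/2)/0.264) = ln(3.788) = 1.332.
kT = 4.04 ×10⁻²¹ J / 1.332 = 3.0 ×10⁻²¹ J.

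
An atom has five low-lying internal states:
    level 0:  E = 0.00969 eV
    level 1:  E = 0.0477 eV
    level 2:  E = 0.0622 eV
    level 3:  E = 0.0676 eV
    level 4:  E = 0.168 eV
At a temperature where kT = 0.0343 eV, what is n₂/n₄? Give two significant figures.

22

n₂/n₄ = exp[−(E₂−E₄)/kT] = exp(−(-0.1058 eV)/(0.0343 eV)) = exp(3.085) = 22.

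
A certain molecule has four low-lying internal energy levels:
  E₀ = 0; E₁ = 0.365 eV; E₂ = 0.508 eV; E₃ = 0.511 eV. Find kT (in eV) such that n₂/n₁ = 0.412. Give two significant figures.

n₂/n₁ = exp[−(E₂−E₁)/kT] = 0.412.
⇒ (E₂−E₁)/kT = ln(1/0.412) = ln(2.427) = 0.8867.
kT = 0.143 eV / 0.8867 = 0.16 eV.

0.16 eV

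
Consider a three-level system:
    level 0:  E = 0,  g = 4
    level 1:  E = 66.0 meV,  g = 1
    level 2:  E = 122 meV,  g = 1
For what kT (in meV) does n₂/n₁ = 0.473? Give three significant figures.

n₂/n₁ = (g₂/g₁) exp[−(E₂−E₁)/kT] = 0.473.
⇒ (E₂−E₁)/kT = ln((1/1)/0.473) = ln(2.1142) = 0.74868.
kT = 56.0 meV / 0.74868 = 74.8 meV.

74.8 meV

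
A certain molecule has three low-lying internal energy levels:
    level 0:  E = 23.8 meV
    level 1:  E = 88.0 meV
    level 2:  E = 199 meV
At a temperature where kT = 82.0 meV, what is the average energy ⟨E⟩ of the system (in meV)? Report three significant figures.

55.6 meV

Eᵢ/kT = 0.29024, 1.0732, 2.4268.
Z = Σ e^(−Eᵢ/kT) = e^(−0.29024) + e^(−1.0732) + e^(−2.4268) = 0.74808 + 0.34191 + 0.088319 = 1.1783.
⟨E⟩ = Σ Eᵢ e^(−Eᵢ/kT) / Z = (23.8·0.74808 + 88.0·0.34191 + 199·0.088319) / 1.1783 = 55.6 meV.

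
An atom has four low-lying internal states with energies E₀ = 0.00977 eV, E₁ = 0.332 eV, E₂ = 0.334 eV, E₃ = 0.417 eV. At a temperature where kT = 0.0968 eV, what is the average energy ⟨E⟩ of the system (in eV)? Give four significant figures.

Eᵢ/kT = 0.100930, 3.42975, 3.45041, 4.30785.
Z = Σ e^(−Eᵢ/kT) = e^(−0.100930) + e^(−3.42975) + e^(−3.45041) + e^(−4.30785) = 0.903996 + 0.0323950 + 0.0317326 + 0.0134625 = 0.981586.
⟨E⟩ = Σ Eᵢ e^(−Eᵢ/kT) / Z = (0.00977·0.903996 + 0.332·0.0323950 + 0.334·0.0317326 + 0.417·0.0134625) / 0.981586 = 0.03647 eV.

0.03647 eV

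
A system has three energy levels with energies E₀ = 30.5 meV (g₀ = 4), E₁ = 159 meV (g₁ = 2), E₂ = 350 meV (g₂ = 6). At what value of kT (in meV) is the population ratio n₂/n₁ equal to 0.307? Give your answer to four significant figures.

83.79 meV

n₂/n₁ = (g₂/g₁) exp[−(E₂−E₁)/kT] = 0.307.
⇒ (E₂−E₁)/kT = ln((6/2)/0.307) = ln(9.77199) = 2.27952.
kT = 191 meV / 2.27952 = 83.79 meV.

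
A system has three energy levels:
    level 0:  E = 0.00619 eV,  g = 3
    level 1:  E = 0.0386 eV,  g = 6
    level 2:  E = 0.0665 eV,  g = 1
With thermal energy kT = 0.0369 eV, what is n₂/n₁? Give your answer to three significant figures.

n₂/n₁ = (g₂/g₁) exp[−(E₂−E₁)/kT] = (1/6) × exp(−(0.0279 eV)/(0.0369 eV)) = (1/6) × exp(-0.75610) = 0.0782.

0.0782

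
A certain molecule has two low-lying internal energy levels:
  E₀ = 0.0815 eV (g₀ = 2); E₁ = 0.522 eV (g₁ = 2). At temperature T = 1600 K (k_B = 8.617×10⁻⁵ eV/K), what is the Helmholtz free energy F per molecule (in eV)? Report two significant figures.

-0.020 eV

k_BT = 8.617×10⁻⁵ × 1600 K = 0.1379 eV.
Eᵢ/kT = 0.5910, 3.785.
Z = Σ gᵢe^(−Eᵢ/kT) = 2·e^(−0.5910) + 2·e^(−3.785) = 1.108 + 0.04542 = 1.153.
F = −kT ln Z = −0.1379 × ln(1.153) = −0.1379 × 0.1424 = -0.020 eV.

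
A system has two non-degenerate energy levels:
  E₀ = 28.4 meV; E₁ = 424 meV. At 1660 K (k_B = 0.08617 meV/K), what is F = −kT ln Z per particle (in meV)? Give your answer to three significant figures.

k_BT = 0.08617 × 1660 K = 143.04 meV.
Eᵢ/kT = 0.19855, 2.9642.
Z = Σ e^(−Eᵢ/kT) = e^(−0.19855) + e^(−2.9642) = 0.81992 + 0.051602 = 0.87152.
F = −kT ln Z = −143.04 × ln(0.87152) = −143.04 × -0.13752 = 19.7 meV.

19.7 meV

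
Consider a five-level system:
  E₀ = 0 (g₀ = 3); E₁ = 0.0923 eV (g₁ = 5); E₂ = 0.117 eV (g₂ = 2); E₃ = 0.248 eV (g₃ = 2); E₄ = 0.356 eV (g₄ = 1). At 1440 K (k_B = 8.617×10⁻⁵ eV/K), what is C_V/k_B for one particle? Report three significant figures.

k_BT = 8.617×10⁻⁵ × 1440 K = 0.12408 eV.
Eᵢ/kT = 0, 0.74387, 0.94294, 1.9987, 2.8691.
Z = Σ gᵢe^(−Eᵢ/kT) = 3·e^(−0) + 5·e^(−0.74387) + 2·e^(−0.94294) + 2·e^(−1.9987) + 1·e^(−2.8691) = 3.0000 + 2.3764 + 0.77896 + 0.27102 + 0.056750 = 6.4831.
⟨E⟩ = 0.061374 eV, ⟨E²⟩ = 0.0084480 eV².
C_V/k_B = (⟨E²⟩ − ⟨E⟩²)/(kT)² = (0.0084480 − 0.0037668)/0.015396 = 0.304.

0.304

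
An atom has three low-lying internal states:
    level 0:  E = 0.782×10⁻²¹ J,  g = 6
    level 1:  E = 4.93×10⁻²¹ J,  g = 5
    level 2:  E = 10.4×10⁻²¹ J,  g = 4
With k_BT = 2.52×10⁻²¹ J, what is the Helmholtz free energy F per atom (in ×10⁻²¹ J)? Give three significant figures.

-4.14 ×10⁻²¹ J

Eᵢ/kT = 0.31032, 1.9563, 4.1270.
Z = Σ gᵢe^(−Eᵢ/kT) = 6·e^(−0.31032) + 5·e^(−1.9563) + 4·e^(−4.1270) = 4.3993 + 0.70690 + 0.064525 = 5.1707.
F = −kT ln Z = −2.52 × ln(5.1707) = −2.52 × 1.6430 = -4.14 ×10⁻²¹ J.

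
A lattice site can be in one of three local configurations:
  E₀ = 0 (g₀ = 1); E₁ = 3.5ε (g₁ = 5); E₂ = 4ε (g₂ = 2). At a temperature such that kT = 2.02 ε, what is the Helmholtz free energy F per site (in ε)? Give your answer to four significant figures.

Eᵢ/kT = 0, 1.73267, 1.98020.
Z = Σ gᵢe^(−Eᵢ/kT) = 1·e^(−0) + 5·e^(−1.73267) + 2·e^(−1.98020) = 1.00000 + 0.884058 + 0.276083 = 2.16014.
F = −kT ln Z = −2.02 × ln(2.16014) = −2.02 × 0.770173 = -1.556 ε.

-1.556 ε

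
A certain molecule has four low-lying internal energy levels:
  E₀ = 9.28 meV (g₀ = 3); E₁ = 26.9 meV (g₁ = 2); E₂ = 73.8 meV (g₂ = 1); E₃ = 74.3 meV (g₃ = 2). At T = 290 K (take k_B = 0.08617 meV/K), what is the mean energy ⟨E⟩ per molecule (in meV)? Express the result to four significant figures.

k_BT = 0.08617 × 290 K = 24.9893 meV.
Eᵢ/kT = 0.371359, 1.07646, 2.95326, 2.97327.
Z = Σ gᵢe^(−Eᵢ/kT) = 3·e^(−0.371359) + 2·e^(−1.07646) + 1·e^(−2.95326) + 2·e^(−2.97327) = 2.06939 + 0.681600 + 0.0521694 + 0.102272 = 2.90543.
⟨E⟩ = Σ Eᵢ gᵢe^(−Eᵢ/kT) / Z = (9.28·2.06939 + 26.9·0.681600 + 73.8·0.0521694 + 74.3·0.102272) / 2.90543 = 16.86 meV.

16.86 meV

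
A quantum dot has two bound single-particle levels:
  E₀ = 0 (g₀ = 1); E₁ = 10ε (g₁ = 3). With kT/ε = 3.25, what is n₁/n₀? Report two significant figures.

n₁/n₀ = (g₁/g₀) exp[−(E₁−E₀)/kT] = (3/1) × exp(−(10ε)/(3.25ε)) = (3/1) × exp(-3.077) = 0.14.

0.14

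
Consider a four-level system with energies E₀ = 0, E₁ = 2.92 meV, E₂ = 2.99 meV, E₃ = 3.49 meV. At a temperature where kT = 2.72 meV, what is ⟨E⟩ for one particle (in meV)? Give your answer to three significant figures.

Eᵢ/kT = 0, 1.0735, 1.0993, 1.2831.
Z = Σ e^(−Eᵢ/kT) = e^(−0) + e^(−1.0735) + e^(−1.0993) + e^(−1.2831) = 1.0000 + 0.34181 + 0.33310 + 0.27718 = 1.9521.
⟨E⟩ = Σ Eᵢ e^(−Eᵢ/kT) / Z = (0·1.0000 + 2.92·0.34181 + 2.99·0.33310 + 3.49·0.27718) / 1.9521 = 1.52 meV.

1.52 meV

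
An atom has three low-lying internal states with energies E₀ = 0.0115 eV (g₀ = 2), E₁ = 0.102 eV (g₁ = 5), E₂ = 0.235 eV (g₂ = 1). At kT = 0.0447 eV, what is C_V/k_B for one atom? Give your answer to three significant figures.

0.814

Eᵢ/kT = 0.25727, 2.2819, 5.2573.
Z = Σ gᵢe^(−Eᵢ/kT) = 2·e^(−0.25727) + 5·e^(−2.2819) + 1·e^(−5.2573) = 1.5463 + 0.51045 + 0.0052094 = 2.0620.
⟨E⟩ = 0.034468 eV, ⟨E²⟩ = 0.0028142 eV².
C_V/k_B = (⟨E²⟩ − ⟨E⟩²)/(kT)² = (0.0028142 − 0.0011880)/0.0019981 = 0.814.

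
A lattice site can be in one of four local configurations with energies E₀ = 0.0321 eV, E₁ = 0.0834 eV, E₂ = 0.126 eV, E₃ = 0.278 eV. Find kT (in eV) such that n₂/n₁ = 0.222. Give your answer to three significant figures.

0.0283 eV

n₂/n₁ = exp[−(E₂−E₁)/kT] = 0.222.
⇒ (E₂−E₁)/kT = ln(1/0.222) = ln(4.5045) = 1.5051.
kT = 0.0426 eV / 1.5051 = 0.0283 eV.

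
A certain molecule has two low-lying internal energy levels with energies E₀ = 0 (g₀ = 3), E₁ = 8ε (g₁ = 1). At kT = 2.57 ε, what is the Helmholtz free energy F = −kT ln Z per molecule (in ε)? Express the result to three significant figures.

-2.86 ε

Eᵢ/kT = 0, 3.1128.
Z = Σ gᵢe^(−Eᵢ/kT) = 3·e^(−0) + 1·e^(−3.1128) = 3.0000 + 0.044476 = 3.0445.
F = −kT ln Z = −2.57 × ln(3.0445) = −2.57 × 1.1133 = -2.86 ε.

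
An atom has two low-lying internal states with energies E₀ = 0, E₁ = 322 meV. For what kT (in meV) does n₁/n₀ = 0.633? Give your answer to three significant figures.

n₁/n₀ = exp[−(E₁−E₀)/kT] = 0.633.
⇒ (E₁−E₀)/kT = ln(1/0.633) = ln(1.5798) = 0.45730.
kT = 322 meV / 0.45730 = 704 meV.

704 meV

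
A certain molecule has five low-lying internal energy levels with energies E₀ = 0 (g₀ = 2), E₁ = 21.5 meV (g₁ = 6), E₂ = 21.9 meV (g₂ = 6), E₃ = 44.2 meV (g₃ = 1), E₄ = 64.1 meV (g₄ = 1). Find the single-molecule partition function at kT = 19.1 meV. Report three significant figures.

Z = 5.99

Eᵢ/kT = 0, 1.1257, 1.1466, 2.3141, 3.3560.
Z = Σ gᵢe^(−Eᵢ/kT) = 2·e^(−0) + 6·e^(−1.1257) + 6·e^(−1.1466) + 1·e^(−2.3141) + 1·e^(−3.3560) = 2.0000 + 1.9466 + 1.9063 + 0.098855 + 0.034874 = 5.9866.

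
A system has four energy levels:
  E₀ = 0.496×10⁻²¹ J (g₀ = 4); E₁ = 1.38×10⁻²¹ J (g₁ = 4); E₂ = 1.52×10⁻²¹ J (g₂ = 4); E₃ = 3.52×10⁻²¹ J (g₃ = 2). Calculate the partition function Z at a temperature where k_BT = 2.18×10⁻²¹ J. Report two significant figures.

Z = 7.7

Eᵢ/kT = 0.2275, 0.6330, 0.6972, 1.615.
Z = Σ gᵢe^(−Eᵢ/kT) = 4·e^(−0.2275) + 4·e^(−0.6330) + 4·e^(−0.6972) + 2·e^(−1.615) = 3.186 + 2.124 + 1.992 + 0.3978 = 7.700.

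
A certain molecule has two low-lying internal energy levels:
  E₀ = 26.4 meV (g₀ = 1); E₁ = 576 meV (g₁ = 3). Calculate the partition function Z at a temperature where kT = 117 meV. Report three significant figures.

Z = 0.820

Eᵢ/kT = 0.22564, 4.9231.
Z = Σ gᵢe^(−Eᵢ/kT) = 1·e^(−0.22564) + 3·e^(−4.9231) = 0.79801 + 0.021830 = 0.81984.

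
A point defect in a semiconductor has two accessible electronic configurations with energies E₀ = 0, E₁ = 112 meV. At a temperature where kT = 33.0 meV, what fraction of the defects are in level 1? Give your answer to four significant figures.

0.03249

Eᵢ/kT = 0, 3.39394.
Z = Σ e^(−Eᵢ/kT) = e^(−0) + e^(−3.39394) = 1.00000 + 0.0335761 = 1.03358.
P₁ = e^(−E₁/kT) / Z = 0.0335761/1.03358 = 0.03249.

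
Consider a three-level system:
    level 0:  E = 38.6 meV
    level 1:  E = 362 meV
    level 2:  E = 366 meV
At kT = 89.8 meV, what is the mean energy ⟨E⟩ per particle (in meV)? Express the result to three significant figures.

55.1 meV

Eᵢ/kT = 0.42984, 4.0312, 4.0757.
Z = Σ e^(−Eᵢ/kT) = e^(−0.42984) + e^(−4.0312) + e^(−4.0757) = 0.65061 + 0.017753 + 0.016980 = 0.68534.
⟨E⟩ = Σ Eᵢ e^(−Eᵢ/kT) / Z = (38.6·0.65061 + 362·0.017753 + 366·0.016980) / 0.68534 = 55.1 meV.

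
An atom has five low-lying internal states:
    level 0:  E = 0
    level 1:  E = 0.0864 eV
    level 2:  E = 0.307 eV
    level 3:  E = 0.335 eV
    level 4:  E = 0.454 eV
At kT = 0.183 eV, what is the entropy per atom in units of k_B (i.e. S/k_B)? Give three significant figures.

Eᵢ/kT = 0, 0.47213, 1.6776, 1.8306, 2.4809.
Z = Σ e^(−Eᵢ/kT) = e^(−0) + e^(−0.47213) + e^(−1.6776) + e^(−1.8306) + e^(−2.4809) = 1.0000 + 0.62367 + 0.18682 + 0.16032 + 0.083668 = 2.0545.
⟨E⟩ = Σ EᵢPᵢ = 0.098774 eV.
S/k_B = ln Z + ⟨E⟩/kT = ln(2.0545) + 0.098774/0.183 = 0.72003 + 0.53975 = 1.26.

1.26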